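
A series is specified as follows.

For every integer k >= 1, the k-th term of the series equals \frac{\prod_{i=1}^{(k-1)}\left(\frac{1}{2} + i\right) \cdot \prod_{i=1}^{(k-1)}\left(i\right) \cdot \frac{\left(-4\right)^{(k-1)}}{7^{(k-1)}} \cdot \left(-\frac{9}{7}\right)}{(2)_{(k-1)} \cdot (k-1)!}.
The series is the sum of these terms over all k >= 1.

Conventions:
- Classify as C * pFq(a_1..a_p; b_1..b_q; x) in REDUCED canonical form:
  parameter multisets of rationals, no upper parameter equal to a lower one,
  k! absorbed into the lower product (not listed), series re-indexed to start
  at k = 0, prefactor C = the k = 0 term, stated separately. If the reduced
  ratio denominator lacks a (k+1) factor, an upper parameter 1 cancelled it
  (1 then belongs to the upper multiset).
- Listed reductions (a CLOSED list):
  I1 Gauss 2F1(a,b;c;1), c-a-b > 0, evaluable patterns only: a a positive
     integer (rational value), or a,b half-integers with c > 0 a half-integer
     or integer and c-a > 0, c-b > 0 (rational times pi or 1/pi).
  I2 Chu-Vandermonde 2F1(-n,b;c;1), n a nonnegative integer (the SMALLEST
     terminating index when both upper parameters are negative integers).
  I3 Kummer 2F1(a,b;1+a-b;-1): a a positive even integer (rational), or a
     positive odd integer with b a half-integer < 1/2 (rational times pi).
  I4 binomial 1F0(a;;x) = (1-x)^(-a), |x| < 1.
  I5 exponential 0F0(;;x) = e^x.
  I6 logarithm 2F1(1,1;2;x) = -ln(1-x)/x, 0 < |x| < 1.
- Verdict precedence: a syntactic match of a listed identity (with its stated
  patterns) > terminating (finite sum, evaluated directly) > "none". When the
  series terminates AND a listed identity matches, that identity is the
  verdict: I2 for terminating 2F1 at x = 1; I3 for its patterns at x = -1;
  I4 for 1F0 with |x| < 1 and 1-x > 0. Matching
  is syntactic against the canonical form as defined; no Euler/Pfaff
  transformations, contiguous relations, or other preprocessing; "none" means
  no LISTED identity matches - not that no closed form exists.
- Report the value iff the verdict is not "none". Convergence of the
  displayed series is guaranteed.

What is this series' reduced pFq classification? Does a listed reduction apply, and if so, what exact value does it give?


Classification (C = -\frac{9}{7}): 2F1 with upper {1, \frac{3}{2}}, lower {2}, argument x = -\frac{4}{7}. Verdict: none. No listed pattern accepts 2F1(1, \frac{3}{2}; 2; -\frac{4}{7}).

Key observation: x = -\frac{4}{7} and the two geometric factors (C = -9/7, x = -4/7) combine into one argument.
Term ratio: r(k) = -\frac{4}{7} * (k+1) (k+\frac{3}{2}) / [(k+2) (k+1)] - rational in k, leading ratio -\frac{4}{7}; with t_0 = -\frac{9}{7}, classification follows.


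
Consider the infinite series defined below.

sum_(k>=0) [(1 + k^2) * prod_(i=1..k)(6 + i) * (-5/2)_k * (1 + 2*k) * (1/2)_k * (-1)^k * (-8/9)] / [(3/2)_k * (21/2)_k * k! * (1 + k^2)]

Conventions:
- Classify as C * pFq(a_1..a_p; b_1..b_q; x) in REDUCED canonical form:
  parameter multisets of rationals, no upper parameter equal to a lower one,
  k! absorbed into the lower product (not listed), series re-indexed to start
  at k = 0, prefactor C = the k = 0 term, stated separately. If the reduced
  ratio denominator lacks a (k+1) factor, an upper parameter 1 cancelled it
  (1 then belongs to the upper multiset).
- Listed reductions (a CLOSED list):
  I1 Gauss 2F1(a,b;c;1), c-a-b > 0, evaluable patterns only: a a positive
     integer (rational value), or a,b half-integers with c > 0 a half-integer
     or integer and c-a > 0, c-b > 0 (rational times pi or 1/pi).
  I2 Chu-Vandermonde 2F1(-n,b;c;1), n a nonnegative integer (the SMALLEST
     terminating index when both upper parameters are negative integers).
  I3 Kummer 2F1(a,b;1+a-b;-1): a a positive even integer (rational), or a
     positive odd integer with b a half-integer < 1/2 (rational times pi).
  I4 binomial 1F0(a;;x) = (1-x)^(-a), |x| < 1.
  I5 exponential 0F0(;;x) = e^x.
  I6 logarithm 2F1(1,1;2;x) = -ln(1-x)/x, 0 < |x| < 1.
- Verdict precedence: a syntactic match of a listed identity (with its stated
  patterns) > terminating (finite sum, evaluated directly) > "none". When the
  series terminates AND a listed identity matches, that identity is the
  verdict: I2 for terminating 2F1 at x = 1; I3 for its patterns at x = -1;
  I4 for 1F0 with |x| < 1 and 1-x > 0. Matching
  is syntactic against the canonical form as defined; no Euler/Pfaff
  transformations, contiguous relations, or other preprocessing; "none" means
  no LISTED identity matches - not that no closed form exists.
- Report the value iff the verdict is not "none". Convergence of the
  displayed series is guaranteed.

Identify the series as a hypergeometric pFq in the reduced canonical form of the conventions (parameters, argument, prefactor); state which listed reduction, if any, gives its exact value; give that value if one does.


Key step: t_0 = -8/9 here, and the parameter 3/2 appears in both the upper and lower lists and cancels (alongside the other common factor).
Ratio: r(k) = (-1) * (k-5/2) (k+7) / [(k+21/2) (k+1)] - poly over poly, x = (-1) from leading terms; C = -8/9 at k = 0.

Reduced: x = -1, 2F1, upper = {-5/2, 7}, lower = {21/2}, C = -8/9. Verdict: Kummer (I3) matches (x = -1; c = 21/2 equals 1+a-b for upper {-5/2, 7}: listed pattern). Sum: (-1616615/1572864) * pi.


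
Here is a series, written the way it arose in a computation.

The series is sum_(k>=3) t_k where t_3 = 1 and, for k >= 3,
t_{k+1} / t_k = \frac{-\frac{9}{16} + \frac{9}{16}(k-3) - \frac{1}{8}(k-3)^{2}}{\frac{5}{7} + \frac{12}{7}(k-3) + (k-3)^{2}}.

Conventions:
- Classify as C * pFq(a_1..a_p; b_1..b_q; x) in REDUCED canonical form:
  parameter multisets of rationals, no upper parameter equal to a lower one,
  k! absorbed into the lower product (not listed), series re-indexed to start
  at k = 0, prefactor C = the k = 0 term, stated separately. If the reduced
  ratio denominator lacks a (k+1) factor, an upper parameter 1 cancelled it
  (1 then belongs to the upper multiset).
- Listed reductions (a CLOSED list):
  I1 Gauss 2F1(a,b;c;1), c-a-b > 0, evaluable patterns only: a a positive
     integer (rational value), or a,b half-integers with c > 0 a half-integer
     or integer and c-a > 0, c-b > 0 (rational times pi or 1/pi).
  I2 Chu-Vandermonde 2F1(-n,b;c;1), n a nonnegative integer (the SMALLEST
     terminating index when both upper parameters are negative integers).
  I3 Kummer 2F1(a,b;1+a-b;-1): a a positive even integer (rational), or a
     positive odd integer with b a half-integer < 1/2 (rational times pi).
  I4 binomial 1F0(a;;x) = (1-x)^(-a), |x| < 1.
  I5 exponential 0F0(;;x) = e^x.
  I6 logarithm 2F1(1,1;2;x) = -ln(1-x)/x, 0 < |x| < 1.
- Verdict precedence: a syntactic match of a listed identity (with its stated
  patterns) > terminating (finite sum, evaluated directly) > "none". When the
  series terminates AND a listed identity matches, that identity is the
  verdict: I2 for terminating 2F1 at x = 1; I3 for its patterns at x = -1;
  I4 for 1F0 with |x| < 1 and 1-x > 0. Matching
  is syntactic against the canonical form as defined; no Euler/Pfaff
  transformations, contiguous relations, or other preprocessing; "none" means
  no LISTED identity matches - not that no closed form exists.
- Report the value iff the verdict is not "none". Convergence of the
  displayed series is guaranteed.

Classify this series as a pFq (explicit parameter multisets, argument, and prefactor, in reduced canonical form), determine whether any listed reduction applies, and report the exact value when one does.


At argument -\frac{1}{8}: a 2F1 with upper {-3, -\frac{3}{2}}, lower {\frac{5}{7}}, scaled by C = 1. Verdict: terminating - upper -3 stops the sum at k = 3; the 4 terms are added exactly. Exact value: \frac{375783}{1556480}.

The tell: t_0 = 1 here, and factor the ratio over Q (C = 1, x = -1/8): negated roots = parameters.
Ratio: r(k) = -\frac{1}{8} * (k-3) (k-\frac{3}{2}) / [(k+\frac{5}{7}) (k+1)] - poly over poly, x = -\frac{1}{8} from leading terms; C = 1 at k = 0.


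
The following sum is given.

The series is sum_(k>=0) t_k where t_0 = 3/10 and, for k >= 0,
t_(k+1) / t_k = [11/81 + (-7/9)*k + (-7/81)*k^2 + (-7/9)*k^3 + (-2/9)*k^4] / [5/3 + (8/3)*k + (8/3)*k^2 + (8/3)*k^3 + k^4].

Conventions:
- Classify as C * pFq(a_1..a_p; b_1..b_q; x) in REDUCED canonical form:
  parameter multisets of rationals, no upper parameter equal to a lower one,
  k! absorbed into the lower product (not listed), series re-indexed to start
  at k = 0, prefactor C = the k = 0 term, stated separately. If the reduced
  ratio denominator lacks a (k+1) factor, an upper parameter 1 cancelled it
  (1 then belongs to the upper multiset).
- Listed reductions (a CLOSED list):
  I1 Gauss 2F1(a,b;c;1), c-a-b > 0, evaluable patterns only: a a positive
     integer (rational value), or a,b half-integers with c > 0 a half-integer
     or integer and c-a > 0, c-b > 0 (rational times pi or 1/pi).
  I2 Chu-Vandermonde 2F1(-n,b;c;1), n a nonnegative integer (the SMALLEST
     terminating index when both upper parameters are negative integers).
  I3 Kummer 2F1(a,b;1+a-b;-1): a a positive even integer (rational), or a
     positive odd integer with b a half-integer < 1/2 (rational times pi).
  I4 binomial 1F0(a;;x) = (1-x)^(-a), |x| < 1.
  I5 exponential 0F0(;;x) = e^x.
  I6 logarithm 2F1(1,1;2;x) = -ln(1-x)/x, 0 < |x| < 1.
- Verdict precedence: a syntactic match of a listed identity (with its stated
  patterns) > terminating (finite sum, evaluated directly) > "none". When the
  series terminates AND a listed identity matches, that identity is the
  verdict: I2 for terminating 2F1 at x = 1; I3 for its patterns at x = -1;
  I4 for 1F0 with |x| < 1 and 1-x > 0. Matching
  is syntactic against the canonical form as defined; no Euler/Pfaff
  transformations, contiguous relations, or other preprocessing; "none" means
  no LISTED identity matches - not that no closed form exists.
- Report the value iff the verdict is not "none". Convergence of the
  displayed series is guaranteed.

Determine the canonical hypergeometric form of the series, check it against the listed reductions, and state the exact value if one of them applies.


Prefactor 3/10, argument -2/9: 2F1 with upper {-1/6, 11/3} over lower {5/3}. Verdict: none - this 2F1 at x = -2/9 matches no listed pattern, and upper {-1/6, 11/3} holds no stopper.

The tell: with t_0 = 3/10, the ratio is unreduced: k^2 + 1 divides both sides (C = 3/10).
Term ratio: r(k) = (-2/9) * (k-1/6) (k+11/3) / [(k+5/3) (k+1)] ; factor over Q: parameters, x = (-2/9), and C = 3/10.


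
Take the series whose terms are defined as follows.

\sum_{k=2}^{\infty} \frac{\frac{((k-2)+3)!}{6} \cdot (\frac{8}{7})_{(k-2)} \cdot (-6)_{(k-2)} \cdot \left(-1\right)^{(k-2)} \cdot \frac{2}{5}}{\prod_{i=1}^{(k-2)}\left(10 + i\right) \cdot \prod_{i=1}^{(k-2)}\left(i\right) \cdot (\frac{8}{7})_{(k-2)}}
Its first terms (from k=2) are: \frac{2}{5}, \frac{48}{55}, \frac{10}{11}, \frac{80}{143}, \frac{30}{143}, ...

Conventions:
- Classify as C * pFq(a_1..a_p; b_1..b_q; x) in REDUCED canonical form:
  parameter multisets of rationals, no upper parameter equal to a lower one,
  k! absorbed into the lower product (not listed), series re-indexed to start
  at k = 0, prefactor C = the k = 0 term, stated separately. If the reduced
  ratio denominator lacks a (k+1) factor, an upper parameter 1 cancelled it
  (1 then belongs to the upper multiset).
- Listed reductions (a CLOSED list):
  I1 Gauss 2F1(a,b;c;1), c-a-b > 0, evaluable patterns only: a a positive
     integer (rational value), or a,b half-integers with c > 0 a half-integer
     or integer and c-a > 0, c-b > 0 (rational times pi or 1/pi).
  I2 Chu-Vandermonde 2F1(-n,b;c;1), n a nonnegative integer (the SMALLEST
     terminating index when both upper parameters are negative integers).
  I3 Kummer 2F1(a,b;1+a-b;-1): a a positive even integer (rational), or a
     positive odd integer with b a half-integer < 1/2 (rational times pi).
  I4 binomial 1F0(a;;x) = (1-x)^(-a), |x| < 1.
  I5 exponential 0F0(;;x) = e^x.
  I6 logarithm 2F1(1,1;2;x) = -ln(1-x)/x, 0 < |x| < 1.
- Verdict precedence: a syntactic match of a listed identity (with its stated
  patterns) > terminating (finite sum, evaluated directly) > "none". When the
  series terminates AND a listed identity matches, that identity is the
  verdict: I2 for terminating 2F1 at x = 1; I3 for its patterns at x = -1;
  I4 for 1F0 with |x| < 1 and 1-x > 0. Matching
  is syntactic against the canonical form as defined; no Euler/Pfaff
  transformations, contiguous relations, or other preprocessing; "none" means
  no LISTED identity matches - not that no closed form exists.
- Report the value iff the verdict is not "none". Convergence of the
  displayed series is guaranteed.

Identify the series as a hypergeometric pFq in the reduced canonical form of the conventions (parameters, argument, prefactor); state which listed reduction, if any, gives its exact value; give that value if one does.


This is \frac{2}{5} * 2F1(-6, 4; 11; -1) in reduced canonical form. Verdict: the Kummer evaluation I3 applies (x = -1; c = 11 equals 1+a-b for upper {-6, 4}: listed pattern). Hence: 3.

Structural cue: with t_0 = \frac{2}{5}, the lower running product (C = 2/5) is a rising factorial.
Term ratio: r(k) = -1 * (k-6) (k+4) / [(k+11) (k+1)] - rational; roots negated = parameters, x = -1, C = \frac{2}{5}.


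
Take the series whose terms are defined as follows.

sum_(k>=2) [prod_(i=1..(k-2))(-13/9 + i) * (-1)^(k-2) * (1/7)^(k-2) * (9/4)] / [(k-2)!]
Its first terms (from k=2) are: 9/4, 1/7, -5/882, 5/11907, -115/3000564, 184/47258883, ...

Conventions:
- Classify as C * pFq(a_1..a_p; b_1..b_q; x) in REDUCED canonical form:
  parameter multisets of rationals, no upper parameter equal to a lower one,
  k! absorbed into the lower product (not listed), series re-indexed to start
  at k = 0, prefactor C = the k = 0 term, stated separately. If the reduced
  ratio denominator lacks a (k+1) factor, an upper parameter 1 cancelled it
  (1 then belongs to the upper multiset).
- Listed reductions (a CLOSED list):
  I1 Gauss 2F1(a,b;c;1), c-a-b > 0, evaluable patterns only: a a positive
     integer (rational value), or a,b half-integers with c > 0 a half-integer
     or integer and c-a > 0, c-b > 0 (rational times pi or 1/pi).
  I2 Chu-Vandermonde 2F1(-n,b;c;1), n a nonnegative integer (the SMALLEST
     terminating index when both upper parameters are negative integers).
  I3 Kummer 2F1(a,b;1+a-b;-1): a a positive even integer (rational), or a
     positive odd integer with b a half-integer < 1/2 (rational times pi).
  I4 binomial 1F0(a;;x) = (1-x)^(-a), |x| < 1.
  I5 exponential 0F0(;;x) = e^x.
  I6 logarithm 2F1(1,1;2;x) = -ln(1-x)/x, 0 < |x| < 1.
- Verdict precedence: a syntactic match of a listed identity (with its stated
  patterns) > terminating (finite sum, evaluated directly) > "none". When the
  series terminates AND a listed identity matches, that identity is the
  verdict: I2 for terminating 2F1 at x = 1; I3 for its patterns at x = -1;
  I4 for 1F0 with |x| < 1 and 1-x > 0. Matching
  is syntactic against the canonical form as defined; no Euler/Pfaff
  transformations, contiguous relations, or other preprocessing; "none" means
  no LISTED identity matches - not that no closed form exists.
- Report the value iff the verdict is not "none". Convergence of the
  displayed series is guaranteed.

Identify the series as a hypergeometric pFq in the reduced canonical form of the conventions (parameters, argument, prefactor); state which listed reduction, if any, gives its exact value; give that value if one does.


Key step: from the first term 9/4: the running product (C = 9/4, x = -1/7) telescopes to a rising factorial.
Consecutive-term ratio: r(k) = (-1/7) * (k-4/9) / [(k+1)] ; factor over Q: parameters, x = (-1/7), and C = 9/4.

At argument -1/7: a 1F0 with upper {-4/9}, lower {-}, scaled by C = 9/4. Verdict: binomial (I4) fires (the 1F0 binomial series: exponent 4/9, x = -1/7). Exact value: (9/4) * (8/7)^(4/9).


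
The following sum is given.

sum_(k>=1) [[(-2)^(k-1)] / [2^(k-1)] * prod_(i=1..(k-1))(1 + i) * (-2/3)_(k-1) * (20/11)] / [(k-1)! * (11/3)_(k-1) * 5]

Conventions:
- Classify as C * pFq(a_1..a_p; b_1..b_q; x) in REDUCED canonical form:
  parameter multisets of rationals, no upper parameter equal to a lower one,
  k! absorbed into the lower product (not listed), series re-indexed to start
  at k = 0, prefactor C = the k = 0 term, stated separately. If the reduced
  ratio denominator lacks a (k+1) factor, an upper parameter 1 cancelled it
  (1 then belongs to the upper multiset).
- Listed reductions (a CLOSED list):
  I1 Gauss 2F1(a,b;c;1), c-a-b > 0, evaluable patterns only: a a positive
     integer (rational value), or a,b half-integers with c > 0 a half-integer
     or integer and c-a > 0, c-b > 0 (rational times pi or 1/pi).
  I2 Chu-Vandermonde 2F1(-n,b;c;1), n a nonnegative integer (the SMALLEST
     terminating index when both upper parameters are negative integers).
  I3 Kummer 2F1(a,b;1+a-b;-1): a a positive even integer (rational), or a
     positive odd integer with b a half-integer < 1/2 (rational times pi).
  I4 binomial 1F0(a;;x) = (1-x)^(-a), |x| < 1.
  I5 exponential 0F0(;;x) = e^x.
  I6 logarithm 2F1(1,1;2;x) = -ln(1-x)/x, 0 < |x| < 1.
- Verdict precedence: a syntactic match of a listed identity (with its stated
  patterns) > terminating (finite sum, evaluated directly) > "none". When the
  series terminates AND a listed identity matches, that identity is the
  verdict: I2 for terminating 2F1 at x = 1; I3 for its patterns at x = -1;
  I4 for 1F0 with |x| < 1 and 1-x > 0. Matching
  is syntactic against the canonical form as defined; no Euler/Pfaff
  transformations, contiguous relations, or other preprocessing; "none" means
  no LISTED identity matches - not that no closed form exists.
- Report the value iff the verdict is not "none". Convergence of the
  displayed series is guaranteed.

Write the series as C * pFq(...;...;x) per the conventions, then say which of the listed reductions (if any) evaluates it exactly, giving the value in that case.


Canonical form: C = 4/11 times 2F1 with upper {-2/3, 2}, lower {11/3}, x = -1. Verdict (x = -1): the Kummer evaluation I3 applies (x = -1; c = 11/3 equals 1+a-b for upper {-2/3, 2}: listed pattern). Its exact value is 16/33.

First insight: with t_0 = 4/11, the running product (C = 4/11, x = -1) telescopes to a rising factorial.
Step ratio: r(k) = (-1) * (k-2/3) (k+2) / [(k+11/3) (k+1)] ; factor over Q: parameters, x = (-1), and C = 4/11.


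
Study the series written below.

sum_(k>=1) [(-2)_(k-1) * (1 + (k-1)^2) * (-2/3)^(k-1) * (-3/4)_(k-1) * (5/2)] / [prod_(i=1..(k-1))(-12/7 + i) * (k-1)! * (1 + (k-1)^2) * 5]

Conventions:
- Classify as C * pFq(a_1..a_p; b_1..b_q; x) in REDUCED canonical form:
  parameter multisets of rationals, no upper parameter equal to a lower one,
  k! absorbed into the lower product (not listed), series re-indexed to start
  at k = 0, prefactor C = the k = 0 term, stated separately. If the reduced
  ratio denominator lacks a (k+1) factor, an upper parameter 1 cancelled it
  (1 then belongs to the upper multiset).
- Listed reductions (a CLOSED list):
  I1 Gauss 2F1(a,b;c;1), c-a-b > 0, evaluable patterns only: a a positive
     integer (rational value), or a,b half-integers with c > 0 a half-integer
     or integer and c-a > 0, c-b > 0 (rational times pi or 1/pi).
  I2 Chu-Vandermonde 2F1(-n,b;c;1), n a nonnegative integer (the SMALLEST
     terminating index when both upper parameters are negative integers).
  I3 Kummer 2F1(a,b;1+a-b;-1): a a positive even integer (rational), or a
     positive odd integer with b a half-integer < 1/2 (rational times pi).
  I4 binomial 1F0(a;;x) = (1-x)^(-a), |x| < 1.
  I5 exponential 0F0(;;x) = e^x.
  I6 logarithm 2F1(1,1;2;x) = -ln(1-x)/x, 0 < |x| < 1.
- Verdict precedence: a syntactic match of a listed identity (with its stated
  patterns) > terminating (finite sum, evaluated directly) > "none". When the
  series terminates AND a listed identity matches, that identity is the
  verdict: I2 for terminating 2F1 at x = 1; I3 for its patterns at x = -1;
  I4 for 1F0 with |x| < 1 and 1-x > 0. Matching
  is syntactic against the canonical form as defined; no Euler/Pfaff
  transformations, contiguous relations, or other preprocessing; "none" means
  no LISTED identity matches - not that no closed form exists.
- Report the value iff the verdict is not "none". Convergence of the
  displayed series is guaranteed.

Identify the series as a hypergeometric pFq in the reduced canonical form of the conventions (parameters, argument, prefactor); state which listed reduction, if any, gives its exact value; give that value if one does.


Key observation: t_0 = 1/2 here, and the constant factors (C = 1/2, x = -2/3) combine into one prefactor.
Step ratio: r(k) = (-2/3) * (k-2) (k-3/4) / [(k-5/7) (k+1)] - rational; roots negated = parameters, x = (-2/3), C = 1/2.

Reduced: x = -2/3, 2F1, upper = {-2, -3/4}, lower = {-5/7}, C = 1/2. Verdict: terminating - no listed pattern fits, but -2 in the upper list cuts the series at k = 2; direct evaluation. Hence: 337/240.


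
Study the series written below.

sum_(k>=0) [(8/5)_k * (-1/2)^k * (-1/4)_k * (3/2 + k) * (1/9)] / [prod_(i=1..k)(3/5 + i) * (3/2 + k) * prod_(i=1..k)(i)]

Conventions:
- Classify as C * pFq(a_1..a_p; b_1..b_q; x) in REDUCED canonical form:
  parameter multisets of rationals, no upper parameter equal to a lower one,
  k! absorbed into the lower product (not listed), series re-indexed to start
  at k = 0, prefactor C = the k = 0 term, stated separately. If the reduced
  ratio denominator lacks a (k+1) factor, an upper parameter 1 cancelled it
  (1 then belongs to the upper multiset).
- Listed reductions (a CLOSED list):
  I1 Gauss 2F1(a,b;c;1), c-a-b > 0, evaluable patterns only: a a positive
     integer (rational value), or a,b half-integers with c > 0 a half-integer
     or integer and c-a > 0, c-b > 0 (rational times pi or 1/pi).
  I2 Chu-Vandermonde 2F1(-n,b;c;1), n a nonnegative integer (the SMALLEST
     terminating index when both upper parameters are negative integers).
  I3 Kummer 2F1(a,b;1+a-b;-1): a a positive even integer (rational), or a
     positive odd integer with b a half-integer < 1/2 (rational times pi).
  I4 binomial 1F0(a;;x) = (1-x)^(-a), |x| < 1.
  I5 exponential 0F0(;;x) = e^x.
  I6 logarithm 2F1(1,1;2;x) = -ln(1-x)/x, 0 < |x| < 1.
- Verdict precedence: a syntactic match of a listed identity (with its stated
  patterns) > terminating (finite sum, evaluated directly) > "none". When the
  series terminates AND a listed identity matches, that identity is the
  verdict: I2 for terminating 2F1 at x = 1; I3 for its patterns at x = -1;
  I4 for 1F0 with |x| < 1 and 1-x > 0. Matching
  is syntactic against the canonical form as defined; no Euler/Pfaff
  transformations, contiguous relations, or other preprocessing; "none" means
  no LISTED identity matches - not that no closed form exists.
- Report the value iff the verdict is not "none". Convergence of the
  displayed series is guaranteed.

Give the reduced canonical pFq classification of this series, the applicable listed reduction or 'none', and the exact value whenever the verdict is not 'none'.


With C = 1/9: the canonical form is 1F0(-1/4; -; -1/2). Verdict (x = -1/2): the I4 binomial reduction applies (the 1F0 binomial series: exponent 1/4, x = -1/2). Value: (1/9) * (3/2)^(1/4).

First insight: from the first term 1/9: the product of the first k integers (prefactor 1/9) is k!.
Ratio: r(k) = (-1/2) * (k-1/4) / [(k+1)] ; factor over Q: parameters, x = (-1/2), and C = 1/9.


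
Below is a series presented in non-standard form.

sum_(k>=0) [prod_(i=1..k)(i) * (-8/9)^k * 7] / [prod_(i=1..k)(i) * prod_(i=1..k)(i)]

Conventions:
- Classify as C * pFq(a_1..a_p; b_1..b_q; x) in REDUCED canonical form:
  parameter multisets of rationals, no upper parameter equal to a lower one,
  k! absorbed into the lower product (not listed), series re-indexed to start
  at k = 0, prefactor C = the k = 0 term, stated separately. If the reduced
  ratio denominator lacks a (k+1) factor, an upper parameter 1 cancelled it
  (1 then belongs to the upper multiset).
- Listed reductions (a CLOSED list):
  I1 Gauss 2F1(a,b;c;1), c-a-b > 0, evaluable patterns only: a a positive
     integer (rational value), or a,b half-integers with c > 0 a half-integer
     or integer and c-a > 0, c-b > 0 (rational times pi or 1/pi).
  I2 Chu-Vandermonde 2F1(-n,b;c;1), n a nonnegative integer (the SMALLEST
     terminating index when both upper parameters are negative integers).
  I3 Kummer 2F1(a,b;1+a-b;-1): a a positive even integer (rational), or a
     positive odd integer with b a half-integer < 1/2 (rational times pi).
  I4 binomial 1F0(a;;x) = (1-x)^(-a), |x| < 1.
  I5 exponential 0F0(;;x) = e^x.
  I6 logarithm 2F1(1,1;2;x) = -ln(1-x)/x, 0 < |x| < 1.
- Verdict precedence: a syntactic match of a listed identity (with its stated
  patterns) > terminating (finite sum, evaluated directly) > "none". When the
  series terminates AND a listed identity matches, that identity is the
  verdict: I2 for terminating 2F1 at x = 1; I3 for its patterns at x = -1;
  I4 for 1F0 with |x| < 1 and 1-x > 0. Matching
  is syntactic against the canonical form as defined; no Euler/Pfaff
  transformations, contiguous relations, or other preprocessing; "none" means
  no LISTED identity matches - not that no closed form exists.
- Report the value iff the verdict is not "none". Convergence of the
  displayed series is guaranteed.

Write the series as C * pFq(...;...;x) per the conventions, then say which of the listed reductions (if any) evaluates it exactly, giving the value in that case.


Structural cue: from the first term 7: the parameter 1 appears in both the upper and lower lists and cancels.
Term ratio: r(k) = (-8/9) * 1 / [(k+1)] - rational in k. x = (-8/9); t_0 = 7; negate the roots.

The series (x = -8/9) is 0F0: upper {-}, lower {-}, prefactor 7. Verdict: the exponential series (I5) fires (the 0F0 exponential series at x = -8/9). Exact value: 7 * e^(-8/9).


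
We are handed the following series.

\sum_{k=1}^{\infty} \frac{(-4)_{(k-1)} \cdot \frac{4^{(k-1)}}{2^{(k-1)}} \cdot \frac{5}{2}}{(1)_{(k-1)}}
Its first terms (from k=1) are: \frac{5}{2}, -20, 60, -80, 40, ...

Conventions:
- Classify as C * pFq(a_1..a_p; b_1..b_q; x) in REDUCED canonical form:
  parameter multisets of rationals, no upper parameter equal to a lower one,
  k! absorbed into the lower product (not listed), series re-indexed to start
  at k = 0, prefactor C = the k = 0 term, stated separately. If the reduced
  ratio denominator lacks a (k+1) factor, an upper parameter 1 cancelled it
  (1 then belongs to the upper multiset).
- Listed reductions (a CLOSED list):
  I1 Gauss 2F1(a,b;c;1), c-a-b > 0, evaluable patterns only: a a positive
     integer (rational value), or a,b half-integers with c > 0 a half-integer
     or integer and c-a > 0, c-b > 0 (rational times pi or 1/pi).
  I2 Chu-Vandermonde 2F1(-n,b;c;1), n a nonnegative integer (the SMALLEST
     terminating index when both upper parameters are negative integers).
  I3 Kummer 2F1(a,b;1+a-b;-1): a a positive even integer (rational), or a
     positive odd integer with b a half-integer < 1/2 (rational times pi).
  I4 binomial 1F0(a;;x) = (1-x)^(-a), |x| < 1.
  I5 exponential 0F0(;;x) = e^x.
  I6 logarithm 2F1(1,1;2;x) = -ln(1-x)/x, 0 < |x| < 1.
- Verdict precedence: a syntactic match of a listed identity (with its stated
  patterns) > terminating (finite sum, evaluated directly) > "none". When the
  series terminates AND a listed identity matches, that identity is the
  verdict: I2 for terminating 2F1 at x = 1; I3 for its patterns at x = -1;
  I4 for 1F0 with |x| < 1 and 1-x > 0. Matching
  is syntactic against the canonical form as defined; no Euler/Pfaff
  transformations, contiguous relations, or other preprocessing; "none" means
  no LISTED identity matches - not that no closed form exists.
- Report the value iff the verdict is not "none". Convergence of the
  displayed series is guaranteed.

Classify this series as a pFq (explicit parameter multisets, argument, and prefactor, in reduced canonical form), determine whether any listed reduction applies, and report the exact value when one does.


With C = \frac{5}{2}: the canonical form is 1F0(-4; -; 2). Verdict: terminating - no listed pattern fits, but -4 in the upper list cuts the series at k = 4; direct evaluation. Its exact value is \frac{5}{2}.

The tell: x = 2 and the two k-th powers (C = 5/2, x = 2) combine into one argument.
Consecutive-term ratio: r(k) = 2 * (k-4) / [(k+1)] - rational in k, leading ratio 2; with t_0 = \frac{5}{2}, classification follows.


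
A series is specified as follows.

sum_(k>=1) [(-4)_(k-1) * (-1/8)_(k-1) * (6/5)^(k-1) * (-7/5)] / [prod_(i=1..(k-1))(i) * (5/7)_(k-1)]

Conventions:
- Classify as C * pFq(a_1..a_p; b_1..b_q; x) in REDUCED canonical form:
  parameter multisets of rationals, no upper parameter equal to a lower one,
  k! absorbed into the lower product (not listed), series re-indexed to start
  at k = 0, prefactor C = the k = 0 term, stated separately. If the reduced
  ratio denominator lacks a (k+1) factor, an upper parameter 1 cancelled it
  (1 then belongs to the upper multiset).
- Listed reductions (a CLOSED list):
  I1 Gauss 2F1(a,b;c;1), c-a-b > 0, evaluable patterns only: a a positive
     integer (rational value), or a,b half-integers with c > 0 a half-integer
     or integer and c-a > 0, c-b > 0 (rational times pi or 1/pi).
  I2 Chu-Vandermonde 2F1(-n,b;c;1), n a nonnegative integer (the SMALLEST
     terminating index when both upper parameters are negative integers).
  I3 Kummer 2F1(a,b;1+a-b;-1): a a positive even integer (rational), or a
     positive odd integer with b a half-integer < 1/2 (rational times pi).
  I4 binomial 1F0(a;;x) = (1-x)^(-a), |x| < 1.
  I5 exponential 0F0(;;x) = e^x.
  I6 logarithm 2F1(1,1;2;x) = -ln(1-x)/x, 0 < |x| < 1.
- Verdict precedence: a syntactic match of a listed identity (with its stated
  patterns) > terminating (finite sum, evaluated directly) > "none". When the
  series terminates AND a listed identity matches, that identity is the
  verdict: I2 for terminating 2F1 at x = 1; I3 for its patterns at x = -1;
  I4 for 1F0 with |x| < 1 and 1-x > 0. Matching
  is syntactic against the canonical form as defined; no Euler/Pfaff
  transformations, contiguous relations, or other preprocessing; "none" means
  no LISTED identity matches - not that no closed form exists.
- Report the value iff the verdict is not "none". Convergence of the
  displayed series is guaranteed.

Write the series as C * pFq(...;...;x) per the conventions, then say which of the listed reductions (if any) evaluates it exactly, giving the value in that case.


Structural cue: t_0 = -7/5 here, and the product of the first k integers (prefactor -7/5) is k!.
Consecutive-term ratio: r(k) = (6/5) * (k-4) (k-1/8) / [(k+5/7) (k+1)] - poly over poly, x = (6/5) from leading terms; C = -7/5 at k = 0.

The series (x = 6/5) is 2F1: upper {-4, -1/8}, lower {5/7}, prefactor -7/5. Verdict: terminating (-4 upstairs). 5 nonzero terms in all; added directly. Value: -3088866473/1580800000.


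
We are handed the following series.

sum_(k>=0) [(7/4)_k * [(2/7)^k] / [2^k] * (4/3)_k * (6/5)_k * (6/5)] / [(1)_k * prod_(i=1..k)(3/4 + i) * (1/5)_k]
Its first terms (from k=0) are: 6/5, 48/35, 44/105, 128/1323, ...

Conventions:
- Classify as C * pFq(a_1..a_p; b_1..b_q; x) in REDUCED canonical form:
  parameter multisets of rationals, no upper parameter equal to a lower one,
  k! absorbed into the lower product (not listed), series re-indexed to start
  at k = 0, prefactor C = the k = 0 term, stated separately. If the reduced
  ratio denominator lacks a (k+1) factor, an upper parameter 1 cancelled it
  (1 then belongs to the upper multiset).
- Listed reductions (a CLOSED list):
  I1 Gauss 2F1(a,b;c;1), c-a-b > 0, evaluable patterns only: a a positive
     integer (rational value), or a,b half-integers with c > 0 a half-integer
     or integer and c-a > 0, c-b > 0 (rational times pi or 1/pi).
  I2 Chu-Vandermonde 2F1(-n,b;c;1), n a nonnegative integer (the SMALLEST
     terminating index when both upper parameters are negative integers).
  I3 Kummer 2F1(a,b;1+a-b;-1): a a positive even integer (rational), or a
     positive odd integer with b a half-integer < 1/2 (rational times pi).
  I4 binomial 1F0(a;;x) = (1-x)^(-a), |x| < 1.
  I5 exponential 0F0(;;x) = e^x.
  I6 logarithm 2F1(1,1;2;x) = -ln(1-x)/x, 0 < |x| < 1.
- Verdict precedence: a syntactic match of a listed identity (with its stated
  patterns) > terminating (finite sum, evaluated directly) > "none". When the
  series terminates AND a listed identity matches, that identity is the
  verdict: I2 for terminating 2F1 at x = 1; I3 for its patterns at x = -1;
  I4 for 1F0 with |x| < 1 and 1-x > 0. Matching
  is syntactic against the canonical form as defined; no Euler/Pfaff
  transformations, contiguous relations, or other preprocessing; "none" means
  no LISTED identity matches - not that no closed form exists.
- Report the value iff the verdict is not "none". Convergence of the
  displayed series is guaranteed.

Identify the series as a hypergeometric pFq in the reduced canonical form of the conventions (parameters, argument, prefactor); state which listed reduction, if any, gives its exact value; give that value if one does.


The series (x = 1/7) is 2F1: upper {6/5, 4/3}, lower {1/5}, prefactor 6/5. Verdict: none - this 2F1 at x = 1/7 matches no listed pattern, and upper {6/5, 4/3} holds no stopper.

Key step: t_0 being 6/5, the two k-th powers (C = 6/5, x = 1/7) combine into one argument.
Consecutive-term ratio: r(k) = (1/7) * (k+6/5) (k+4/3) / [(k+1/5) (k+1)] - rational; roots negated = parameters, x = (1/7), C = 6/5.


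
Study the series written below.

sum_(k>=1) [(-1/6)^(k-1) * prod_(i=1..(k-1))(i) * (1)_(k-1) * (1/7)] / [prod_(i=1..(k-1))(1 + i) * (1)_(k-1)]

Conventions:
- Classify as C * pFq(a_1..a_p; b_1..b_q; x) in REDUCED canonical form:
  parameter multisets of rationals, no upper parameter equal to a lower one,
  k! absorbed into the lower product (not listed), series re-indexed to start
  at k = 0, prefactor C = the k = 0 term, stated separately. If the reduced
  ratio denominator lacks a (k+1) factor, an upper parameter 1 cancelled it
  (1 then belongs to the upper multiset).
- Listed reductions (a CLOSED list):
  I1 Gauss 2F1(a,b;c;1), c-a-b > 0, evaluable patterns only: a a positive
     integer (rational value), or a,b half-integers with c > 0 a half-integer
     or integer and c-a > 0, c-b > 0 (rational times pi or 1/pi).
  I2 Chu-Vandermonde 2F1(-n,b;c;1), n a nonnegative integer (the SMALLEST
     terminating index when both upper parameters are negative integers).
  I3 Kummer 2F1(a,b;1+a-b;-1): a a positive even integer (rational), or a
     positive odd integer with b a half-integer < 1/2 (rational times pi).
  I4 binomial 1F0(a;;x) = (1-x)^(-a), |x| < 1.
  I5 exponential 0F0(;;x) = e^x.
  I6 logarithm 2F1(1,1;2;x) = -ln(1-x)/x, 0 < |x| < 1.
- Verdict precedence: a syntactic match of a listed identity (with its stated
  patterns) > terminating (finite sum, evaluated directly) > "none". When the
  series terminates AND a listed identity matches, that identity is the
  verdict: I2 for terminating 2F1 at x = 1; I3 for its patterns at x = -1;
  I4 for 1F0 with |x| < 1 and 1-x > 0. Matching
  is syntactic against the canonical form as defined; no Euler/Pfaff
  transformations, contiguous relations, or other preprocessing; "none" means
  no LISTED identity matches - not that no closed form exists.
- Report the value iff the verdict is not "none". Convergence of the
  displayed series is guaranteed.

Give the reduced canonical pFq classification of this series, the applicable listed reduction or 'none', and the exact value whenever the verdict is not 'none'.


At argument -1/6: a 2F1 with upper {1, 1}, lower {2}, scaled by C = 1/7. Verdict: the logarithmic series (I6) fires (the logarithm: parameters (1,1;2), x = -1/6). Hence: (6/7) * ln(7/6).

Structural cue: with t_0 = 1/7, (1)_k (C = 1/7, x = -1/6) is k! itself.
Consecutive-term ratio: r(k) = (-1/6) * (k+1) (k+1) / [(k+2) (k+1)] ; factor over Q: parameters, x = (-1/6), and C = 1/7.


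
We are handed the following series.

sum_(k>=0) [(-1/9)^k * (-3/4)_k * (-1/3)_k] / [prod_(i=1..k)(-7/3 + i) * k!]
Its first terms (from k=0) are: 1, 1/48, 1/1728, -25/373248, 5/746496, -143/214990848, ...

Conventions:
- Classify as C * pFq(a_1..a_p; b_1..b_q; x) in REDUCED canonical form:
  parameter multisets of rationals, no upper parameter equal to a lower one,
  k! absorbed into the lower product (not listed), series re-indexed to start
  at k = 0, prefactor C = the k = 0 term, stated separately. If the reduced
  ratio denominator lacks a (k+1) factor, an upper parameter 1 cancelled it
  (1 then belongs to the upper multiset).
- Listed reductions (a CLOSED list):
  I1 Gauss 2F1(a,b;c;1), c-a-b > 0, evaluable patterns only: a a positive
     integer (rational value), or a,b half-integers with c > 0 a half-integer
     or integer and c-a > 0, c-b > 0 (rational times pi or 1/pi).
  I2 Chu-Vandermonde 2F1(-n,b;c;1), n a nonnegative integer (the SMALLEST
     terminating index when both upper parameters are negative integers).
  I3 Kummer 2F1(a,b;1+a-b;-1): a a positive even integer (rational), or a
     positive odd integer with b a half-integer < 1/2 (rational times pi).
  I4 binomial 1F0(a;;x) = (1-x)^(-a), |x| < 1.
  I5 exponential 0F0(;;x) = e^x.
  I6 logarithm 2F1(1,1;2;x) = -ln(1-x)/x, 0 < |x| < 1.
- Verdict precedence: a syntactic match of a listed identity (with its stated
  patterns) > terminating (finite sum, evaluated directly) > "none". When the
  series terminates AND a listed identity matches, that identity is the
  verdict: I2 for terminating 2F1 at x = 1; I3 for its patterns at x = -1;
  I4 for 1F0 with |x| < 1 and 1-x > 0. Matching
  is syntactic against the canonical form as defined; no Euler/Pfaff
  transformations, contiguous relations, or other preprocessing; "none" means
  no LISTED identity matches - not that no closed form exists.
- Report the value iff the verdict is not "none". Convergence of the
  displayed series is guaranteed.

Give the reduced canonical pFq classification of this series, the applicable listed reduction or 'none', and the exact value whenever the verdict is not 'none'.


Prefactor 1, argument -1/9: 2F1 with upper {-3/4, -1/3} over lower {-4/3}. Verdict: none. Every listed pattern misses the 2F1 form at -1/9, upper {-3/4, -1/3}.

Structural cue: t_0 being 1, the lower running product (C = 1) is a rising factorial.
Consecutive-term ratio: r(k) = (-1/9) * (k-3/4) (k-1/3) / [(k-4/3) (k+1)] - rational; roots negated = parameters, x = (-1/9), C = 1.


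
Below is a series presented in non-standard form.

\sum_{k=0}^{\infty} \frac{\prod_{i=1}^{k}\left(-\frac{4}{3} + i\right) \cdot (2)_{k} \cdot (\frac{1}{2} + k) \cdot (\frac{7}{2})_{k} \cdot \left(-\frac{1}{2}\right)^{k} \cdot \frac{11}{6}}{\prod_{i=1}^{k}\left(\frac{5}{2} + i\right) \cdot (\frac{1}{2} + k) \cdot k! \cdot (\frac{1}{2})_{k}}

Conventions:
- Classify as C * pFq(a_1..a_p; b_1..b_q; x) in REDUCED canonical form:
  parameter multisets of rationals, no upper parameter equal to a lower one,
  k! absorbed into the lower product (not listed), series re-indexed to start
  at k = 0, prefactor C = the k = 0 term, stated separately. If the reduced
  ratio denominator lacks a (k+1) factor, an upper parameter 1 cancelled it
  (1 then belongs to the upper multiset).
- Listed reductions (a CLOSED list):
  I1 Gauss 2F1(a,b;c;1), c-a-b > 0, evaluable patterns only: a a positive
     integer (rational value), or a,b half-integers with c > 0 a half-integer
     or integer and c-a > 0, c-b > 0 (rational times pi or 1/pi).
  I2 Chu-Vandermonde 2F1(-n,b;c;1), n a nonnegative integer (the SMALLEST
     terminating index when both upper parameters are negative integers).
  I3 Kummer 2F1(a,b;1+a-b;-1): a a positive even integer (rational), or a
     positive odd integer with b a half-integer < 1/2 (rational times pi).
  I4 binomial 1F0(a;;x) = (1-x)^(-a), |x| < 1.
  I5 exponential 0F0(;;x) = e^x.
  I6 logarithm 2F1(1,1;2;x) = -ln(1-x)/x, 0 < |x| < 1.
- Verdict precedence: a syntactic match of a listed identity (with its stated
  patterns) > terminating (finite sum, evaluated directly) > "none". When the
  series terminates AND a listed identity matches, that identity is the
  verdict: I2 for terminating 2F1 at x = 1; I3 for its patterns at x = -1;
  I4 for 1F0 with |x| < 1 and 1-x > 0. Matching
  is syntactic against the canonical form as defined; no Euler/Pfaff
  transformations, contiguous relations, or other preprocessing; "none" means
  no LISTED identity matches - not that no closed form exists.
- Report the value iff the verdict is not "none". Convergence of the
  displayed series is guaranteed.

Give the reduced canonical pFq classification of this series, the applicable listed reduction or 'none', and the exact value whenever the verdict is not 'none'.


Key step: from the first term \frac{11}{6}: the lower running product (prefactor 11/6) is a rising factorial.
Step ratio: r(k) = -\frac{1}{2} * (k-\frac{1}{3}) (k+2) / [(k+\frac{1}{2}) (k+1)] - rational; roots negated = parameters, x = -\frac{1}{2}, C = \frac{11}{6}.

With C = \frac{11}{6}: the canonical form is 2F1(-\frac{1}{3}, 2; \frac{1}{2}; -\frac{1}{2}). Verdict: none - at argument -\frac{1}{2} the multisets {-\frac{1}{3}, 2} ; {\frac{1}{2}} match no listed identity.
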